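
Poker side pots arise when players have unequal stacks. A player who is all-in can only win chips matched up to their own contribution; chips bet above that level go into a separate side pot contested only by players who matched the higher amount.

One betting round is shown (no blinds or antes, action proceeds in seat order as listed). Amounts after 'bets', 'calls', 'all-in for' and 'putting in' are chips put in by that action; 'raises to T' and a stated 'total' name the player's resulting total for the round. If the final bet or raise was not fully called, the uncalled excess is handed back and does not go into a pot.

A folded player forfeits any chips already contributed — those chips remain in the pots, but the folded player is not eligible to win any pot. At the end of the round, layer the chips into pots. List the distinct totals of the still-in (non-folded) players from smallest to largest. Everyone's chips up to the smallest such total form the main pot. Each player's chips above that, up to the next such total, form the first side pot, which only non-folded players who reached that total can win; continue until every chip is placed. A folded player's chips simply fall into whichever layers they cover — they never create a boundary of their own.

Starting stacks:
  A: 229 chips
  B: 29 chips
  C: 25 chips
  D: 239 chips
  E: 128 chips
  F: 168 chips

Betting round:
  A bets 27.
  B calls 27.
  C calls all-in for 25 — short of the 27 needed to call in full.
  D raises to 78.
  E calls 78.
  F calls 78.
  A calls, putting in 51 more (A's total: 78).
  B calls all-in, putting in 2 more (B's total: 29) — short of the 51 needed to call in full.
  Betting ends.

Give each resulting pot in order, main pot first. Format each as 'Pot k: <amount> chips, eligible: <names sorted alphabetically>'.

Contributions: A=78, B=29, C=25, D=78, E=78, F=78
Pot levels (distinct totals of non-folded players): 25, 29, 78
Layer 1-25: 25 each from A, B, C, D, E, F = 25*6 = 150 chips; eligible A, B, C, D, E, F
Layer 26-29: 4 each from A, B, D, E, F = 4*5 = 20 chips; eligible A, B, D, E, F
Layer 30-78: 49 each from A, D, E, F = 49*4 = 196 chips; eligible A, D, E, F

Pot 1: 150 chips, eligible: A, B, C, D, E, F
Pot 2: 20 chips, eligible: A, B, D, E, F
Pot 3: 196 chips, eligible: A, D, E, F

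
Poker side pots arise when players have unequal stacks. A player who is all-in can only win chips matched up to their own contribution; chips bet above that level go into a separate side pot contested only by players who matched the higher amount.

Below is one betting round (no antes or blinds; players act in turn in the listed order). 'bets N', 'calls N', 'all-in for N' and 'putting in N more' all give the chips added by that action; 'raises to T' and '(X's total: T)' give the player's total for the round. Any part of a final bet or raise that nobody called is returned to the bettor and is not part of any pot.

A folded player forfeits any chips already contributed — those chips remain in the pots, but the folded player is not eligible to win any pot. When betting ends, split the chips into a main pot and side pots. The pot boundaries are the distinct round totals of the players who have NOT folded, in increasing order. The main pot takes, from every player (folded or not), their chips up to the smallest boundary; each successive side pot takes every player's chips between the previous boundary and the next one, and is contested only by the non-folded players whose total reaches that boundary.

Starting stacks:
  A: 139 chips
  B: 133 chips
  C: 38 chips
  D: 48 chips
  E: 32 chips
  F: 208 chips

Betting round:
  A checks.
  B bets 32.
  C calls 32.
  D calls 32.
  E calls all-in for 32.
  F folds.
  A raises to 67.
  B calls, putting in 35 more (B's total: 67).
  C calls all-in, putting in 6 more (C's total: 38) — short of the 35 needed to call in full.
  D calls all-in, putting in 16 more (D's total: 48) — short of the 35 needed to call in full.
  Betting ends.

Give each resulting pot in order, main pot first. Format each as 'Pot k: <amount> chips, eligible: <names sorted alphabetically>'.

Pot 1: 160 chips, eligible: A, B, C, D, E
Pot 2: 24 chips, eligible: A, B, C, D
Pot 3: 30 chips, eligible: A, B, D
Pot 4: 38 chips, eligible: A, B

Derivation:
Contributions: A=67, B=67, C=38, D=48, E=32
Folded: F
Pot levels (distinct totals of non-folded players): 32, 38, 48, 67
Layer 1-32: 32 each from A, B, C, D, E = 32*5 = 160 chips; eligible A, B, C, D, E
Layer 33-38: 6 each from A, B, C, D = 6*4 = 24 chips; eligible A, B, C, D
Layer 39-48: 10 each from A, B, D = 10*3 = 30 chips; eligible A, B, D
Layer 49-67: 19 each from A, B = 19*2 = 38 chips; eligible A, B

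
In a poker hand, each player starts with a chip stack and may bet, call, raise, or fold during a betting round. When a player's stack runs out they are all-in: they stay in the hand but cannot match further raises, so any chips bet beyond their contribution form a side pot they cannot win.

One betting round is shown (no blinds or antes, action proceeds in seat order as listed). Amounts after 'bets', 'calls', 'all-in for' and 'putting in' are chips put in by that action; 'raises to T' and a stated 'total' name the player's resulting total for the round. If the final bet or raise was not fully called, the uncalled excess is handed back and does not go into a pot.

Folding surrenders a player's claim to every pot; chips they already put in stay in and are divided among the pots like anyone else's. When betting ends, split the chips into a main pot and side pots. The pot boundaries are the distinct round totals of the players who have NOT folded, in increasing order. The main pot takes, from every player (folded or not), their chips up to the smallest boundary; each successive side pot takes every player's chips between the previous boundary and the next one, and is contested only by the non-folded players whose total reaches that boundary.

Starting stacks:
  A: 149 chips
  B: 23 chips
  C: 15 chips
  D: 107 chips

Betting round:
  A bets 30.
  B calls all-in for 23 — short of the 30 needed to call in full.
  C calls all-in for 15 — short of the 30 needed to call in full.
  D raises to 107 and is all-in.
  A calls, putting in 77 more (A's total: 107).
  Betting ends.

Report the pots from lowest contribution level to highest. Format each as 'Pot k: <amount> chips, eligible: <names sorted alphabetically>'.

Pot 1: 60 chips, eligible: A, B, C, D
Pot 2: 24 chips, eligible: A, B, D
Pot 3: 168 chips, eligible: A, D

Derivation:
Contributions: A=107, B=23, C=15, D=107
Pot levels (distinct totals of non-folded players): 15, 23, 107
Layer 1-15: 15 each from A, B, C, D = 15*4 = 60 chips; eligible A, B, C, D
Layer 16-23: 8 each from A, B, D = 8*3 = 24 chips; eligible A, B, D
Layer 24-107: 84 each from A, D = 84*2 = 168 chips; eligible A, D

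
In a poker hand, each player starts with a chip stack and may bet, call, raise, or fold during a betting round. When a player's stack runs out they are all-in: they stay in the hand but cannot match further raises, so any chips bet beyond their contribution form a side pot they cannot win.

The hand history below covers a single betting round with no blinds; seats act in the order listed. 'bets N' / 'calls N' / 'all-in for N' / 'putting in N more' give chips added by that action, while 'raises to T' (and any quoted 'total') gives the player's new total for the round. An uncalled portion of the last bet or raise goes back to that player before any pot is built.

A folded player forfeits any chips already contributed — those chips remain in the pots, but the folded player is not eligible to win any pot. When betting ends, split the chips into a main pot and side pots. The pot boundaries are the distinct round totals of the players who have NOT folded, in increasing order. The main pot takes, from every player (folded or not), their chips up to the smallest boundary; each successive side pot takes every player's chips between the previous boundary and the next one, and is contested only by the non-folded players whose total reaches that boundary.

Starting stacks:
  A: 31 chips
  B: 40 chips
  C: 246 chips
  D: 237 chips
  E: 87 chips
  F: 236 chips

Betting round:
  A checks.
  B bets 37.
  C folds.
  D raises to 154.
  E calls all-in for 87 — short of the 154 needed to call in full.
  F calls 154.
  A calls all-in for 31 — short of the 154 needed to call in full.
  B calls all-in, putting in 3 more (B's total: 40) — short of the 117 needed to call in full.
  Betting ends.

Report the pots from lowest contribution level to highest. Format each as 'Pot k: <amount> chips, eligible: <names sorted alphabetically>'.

Pot 1: 155 chips, eligible: A, B, D, E, F
Pot 2: 36 chips, eligible: B, D, E, F
Pot 3: 141 chips, eligible: D, E, F
Pot 4: 134 chips, eligible: D, F

Derivation:
Contributions: A=31, B=40, D=154, E=87, F=154
Folded: C
Pot levels (distinct totals of non-folded players): 31, 40, 87, 154
Layer 1-31: 31 each from A, B, D, E, F = 31*5 = 155 chips; eligible A, B, D, E, F
Layer 32-40: 9 each from B, D, E, F = 9*4 = 36 chips; eligible B, D, E, F
Layer 41-87: 47 each from D, E, F = 47*3 = 141 chips; eligible D, E, F
Layer 88-154: 67 each from D, F = 67*2 = 134 chips; eligible D, F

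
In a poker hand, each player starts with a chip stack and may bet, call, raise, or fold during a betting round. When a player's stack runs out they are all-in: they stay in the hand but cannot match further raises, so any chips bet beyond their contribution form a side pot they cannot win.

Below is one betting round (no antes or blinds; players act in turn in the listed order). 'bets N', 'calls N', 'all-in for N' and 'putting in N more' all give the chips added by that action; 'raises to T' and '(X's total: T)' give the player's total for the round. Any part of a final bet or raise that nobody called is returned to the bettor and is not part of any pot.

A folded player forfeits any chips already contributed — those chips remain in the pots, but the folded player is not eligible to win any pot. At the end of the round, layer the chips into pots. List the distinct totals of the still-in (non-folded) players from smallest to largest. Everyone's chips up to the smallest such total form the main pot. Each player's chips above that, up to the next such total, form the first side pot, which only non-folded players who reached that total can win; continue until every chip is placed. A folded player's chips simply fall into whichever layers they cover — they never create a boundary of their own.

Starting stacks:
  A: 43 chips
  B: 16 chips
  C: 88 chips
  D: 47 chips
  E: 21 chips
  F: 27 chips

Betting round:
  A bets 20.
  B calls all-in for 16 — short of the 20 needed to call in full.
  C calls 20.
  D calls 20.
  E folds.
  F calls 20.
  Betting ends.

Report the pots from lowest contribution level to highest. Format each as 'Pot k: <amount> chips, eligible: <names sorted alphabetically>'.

Contributions: A=20, B=16, C=20, D=20, F=20
Folded: E
Pot levels (distinct totals of non-folded players): 16, 20
Layer 1-16: 16 each from A, B, C, D, F = 16*5 = 80 chips; eligible A, B, C, D, F
Layer 17-20: 4 each from A, C, D, F = 4*4 = 16 chips; eligible A, C, D, F

Pot 1: 80 chips, eligible: A, B, C, D, F
Pot 2: 16 chips, eligible: A, C, D, F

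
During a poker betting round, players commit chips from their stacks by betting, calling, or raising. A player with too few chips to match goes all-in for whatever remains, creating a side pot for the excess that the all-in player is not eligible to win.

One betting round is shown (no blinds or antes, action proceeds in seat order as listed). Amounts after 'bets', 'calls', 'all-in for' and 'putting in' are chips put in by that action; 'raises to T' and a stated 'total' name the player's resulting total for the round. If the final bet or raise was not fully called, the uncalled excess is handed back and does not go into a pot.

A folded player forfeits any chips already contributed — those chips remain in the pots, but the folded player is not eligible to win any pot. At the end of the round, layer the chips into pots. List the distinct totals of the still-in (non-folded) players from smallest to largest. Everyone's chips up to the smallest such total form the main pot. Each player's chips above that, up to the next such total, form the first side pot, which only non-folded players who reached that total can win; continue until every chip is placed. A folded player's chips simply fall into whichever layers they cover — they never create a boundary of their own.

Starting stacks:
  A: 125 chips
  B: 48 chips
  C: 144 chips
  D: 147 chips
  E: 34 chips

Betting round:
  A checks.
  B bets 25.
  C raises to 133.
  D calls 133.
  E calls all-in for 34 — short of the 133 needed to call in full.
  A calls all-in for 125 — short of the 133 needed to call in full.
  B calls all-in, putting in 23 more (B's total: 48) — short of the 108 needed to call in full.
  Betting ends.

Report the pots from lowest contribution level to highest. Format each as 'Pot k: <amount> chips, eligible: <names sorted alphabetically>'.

Contributions: A=125, B=48, C=133, D=133, E=34
Pot levels (distinct totals of non-folded players): 34, 48, 125, 133
Layer 1-34: 34 each from A, B, C, D, E = 34*5 = 170 chips; eligible A, B, C, D, E
Layer 35-48: 14 each from A, B, C, D = 14*4 = 56 chips; eligible A, B, C, D
Layer 49-125: 77 each from A, C, D = 77*3 = 231 chips; eligible A, C, D
Layer 126-133: 8 each from C, D = 8*2 = 16 chips; eligible C, D

Pot 1: 170 chips, eligible: A, B, C, D, E
Pot 2: 56 chips, eligible: A, B, C, D
Pot 3: 231 chips, eligible: A, C, D
Pot 4: 16 chips, eligible: C, D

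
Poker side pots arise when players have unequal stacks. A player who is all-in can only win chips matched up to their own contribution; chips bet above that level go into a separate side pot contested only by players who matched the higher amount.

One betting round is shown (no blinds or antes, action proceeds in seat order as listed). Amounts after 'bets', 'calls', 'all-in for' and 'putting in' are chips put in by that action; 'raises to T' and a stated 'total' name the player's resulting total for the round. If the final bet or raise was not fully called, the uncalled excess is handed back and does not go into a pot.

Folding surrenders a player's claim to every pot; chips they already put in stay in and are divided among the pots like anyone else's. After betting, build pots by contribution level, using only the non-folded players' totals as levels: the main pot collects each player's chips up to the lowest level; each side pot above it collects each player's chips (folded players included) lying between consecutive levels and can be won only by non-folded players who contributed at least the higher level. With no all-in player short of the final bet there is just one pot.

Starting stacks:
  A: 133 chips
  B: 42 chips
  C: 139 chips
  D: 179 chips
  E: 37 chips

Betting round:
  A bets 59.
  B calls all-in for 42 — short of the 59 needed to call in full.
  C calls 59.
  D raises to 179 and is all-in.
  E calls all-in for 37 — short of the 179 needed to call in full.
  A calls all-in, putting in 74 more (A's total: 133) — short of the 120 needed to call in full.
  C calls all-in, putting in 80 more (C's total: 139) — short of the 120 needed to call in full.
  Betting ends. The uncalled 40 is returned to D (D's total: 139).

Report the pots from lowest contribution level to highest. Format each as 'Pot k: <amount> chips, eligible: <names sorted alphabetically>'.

Contributions (after 40 returned to D): A=133, B=42, C=139, D=139, E=37
Pot levels (distinct totals of non-folded players): 37, 42, 133, 139
Layer 1-37: 37 each from A, B, C, D, E = 37*5 = 185 chips; eligible A, B, C, D, E
Layer 38-42: 5 each from A, B, C, D = 5*4 = 20 chips; eligible A, B, C, D
Layer 43-133: 91 each from A, C, D = 91*3 = 273 chips; eligible A, C, D
Layer 134-139: 6 each from C, D = 6*2 = 12 chips; eligible C, D

Pot 1: 185 chips, eligible: A, B, C, D, E
Pot 2: 20 chips, eligible: A, B, C, D
Pot 3: 273 chips, eligible: A, C, D
Pot 4: 12 chips, eligible: C, D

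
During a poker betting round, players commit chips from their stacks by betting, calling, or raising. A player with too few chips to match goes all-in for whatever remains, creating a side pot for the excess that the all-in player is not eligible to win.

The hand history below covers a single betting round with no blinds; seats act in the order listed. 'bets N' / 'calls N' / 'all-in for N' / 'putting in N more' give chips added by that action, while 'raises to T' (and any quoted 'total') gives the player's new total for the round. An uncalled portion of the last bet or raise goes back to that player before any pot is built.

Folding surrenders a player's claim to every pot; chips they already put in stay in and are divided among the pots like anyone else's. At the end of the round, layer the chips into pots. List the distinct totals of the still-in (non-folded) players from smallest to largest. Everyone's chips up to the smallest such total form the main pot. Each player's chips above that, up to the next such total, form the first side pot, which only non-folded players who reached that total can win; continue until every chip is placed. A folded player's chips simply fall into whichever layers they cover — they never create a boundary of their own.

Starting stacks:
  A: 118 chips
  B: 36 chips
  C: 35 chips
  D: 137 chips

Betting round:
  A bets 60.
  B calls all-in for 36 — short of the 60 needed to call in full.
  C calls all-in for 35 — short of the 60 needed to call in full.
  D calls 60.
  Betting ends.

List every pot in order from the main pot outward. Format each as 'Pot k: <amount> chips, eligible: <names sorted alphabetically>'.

Pot 1: 140 chips, eligible: A, B, C, D
Pot 2: 3 chips, eligible: A, B, D
Pot 3: 48 chips, eligible: A, D

Derivation:
Contributions: A=60, B=36, C=35, D=60
Pot levels (distinct totals of non-folded players): 35, 36, 60
Layer 1-35: 35 each from A, B, C, D = 35*4 = 140 chips; eligible A, B, C, D
Layer 36-36: 1 each from A, B, D = 1*3 = 3 chips; eligible A, B, D
Layer 37-60: 24 each from A, D = 24*2 = 48 chips; eligible A, D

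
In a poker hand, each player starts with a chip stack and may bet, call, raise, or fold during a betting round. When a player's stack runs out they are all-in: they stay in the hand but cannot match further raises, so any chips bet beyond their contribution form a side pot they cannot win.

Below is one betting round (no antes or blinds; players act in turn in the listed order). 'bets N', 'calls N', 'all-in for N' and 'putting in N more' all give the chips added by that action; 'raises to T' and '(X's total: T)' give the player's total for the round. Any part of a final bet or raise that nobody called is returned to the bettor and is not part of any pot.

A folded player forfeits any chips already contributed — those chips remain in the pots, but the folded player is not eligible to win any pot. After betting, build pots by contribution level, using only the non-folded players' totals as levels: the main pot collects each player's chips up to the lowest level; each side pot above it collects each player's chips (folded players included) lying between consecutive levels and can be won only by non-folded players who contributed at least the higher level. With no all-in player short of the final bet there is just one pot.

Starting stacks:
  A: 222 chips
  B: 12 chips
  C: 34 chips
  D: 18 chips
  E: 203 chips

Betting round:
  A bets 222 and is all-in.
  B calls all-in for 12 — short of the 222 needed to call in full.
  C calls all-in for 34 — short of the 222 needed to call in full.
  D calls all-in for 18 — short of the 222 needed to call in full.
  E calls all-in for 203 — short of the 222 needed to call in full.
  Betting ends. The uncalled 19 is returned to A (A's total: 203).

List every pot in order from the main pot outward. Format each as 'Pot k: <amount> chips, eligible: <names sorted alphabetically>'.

Contributions (after 19 returned to A): A=203, B=12, C=34, D=18, E=203
Pot levels (distinct totals of non-folded players): 12, 18, 34, 203
Layer 1-12: 12 each from A, B, C, D, E = 12*5 = 60 chips; eligible A, B, C, D, E
Layer 13-18: 6 each from A, C, D, E = 6*4 = 24 chips; eligible A, C, D, E
Layer 19-34: 16 each from A, C, E = 16*3 = 48 chips; eligible A, C, E
Layer 35-203: 169 each from A, E = 169*2 = 338 chips; eligible A, E

Pot 1: 60 chips, eligible: A, B, C, D, E
Pot 2: 24 chips, eligible: A, C, D, E
Pot 3: 48 chips, eligible: A, C, E
Pot 4: 338 chips, eligible: A, E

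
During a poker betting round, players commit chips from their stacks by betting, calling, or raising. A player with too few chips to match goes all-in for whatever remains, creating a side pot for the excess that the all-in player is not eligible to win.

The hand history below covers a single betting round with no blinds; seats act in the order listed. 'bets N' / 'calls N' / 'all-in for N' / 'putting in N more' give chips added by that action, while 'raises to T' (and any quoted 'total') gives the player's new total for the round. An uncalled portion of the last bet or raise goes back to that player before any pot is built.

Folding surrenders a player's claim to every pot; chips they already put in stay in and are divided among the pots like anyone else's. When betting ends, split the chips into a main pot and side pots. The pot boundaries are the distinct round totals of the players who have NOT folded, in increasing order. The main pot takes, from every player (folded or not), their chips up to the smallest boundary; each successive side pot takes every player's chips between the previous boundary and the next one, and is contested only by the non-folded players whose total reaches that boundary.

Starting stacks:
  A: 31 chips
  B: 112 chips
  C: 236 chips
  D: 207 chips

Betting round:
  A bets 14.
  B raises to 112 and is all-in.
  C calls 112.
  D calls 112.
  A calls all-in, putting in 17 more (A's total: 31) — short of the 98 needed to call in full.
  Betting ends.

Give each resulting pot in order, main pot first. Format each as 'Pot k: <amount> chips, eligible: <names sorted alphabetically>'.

Contributions: A=31, B=112, C=112, D=112
Pot levels (distinct totals of non-folded players): 31, 112
Layer 1-31: 31 each from A, B, C, D = 31*4 = 124 chips; eligible A, B, C, D
Layer 32-112: 81 each from B, C, D = 81*3 = 243 chips; eligible B, C, D

Pot 1: 124 chips, eligible: A, B, C, D
Pot 2: 243 chips, eligible: B, C, D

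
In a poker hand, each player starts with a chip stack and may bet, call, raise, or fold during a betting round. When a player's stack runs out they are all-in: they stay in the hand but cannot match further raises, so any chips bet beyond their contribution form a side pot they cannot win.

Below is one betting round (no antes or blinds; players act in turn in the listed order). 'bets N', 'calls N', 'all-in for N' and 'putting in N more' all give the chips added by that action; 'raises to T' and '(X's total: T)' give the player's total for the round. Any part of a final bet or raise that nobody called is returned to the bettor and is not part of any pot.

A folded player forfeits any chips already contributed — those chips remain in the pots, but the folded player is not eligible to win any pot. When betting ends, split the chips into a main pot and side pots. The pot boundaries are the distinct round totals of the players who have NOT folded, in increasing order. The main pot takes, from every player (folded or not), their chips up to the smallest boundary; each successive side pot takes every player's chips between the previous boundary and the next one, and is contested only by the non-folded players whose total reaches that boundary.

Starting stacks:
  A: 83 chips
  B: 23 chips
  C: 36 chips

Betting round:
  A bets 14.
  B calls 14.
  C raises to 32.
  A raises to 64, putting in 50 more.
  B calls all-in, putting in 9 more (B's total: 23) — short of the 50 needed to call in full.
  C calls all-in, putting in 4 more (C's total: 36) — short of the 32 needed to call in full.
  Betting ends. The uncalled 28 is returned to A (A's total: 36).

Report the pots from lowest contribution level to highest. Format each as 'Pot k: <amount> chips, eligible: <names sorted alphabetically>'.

Contributions (after 28 returned to A): A=36, B=23, C=36
Pot levels (distinct totals of non-folded players): 23, 36
Layer 1-23: 23 each from A, B, C = 23*3 = 69 chips; eligible A, B, C
Layer 24-36: 13 each from A, C = 13*2 = 26 chips; eligible A, C

Pot 1: 69 chips, eligible: A, B, C
Pot 2: 26 chips, eligible: A, C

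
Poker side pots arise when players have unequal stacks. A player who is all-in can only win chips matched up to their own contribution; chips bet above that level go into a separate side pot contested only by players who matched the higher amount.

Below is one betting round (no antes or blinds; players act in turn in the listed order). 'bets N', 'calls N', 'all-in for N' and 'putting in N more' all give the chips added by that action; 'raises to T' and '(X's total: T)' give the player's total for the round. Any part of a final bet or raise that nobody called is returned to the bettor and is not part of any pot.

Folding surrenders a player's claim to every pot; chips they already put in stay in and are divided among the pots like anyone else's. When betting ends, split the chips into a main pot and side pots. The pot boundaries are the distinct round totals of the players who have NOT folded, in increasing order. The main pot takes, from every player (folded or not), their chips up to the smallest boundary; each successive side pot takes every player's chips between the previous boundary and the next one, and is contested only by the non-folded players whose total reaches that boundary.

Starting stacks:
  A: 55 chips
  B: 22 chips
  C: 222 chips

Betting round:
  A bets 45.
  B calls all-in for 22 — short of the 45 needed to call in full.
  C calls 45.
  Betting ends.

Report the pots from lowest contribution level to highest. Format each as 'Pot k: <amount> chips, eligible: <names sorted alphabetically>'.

Contributions: A=45, B=22, C=45
Pot levels (distinct totals of non-folded players): 22, 45
Layer 1-22: 22 each from A, B, C = 22*3 = 66 chips; eligible A, B, C
Layer 23-45: 23 each from A, C = 23*2 = 46 chips; eligible A, C

Pot 1: 66 chips, eligible: A, B, C
Pot 2: 46 chips, eligible: A, C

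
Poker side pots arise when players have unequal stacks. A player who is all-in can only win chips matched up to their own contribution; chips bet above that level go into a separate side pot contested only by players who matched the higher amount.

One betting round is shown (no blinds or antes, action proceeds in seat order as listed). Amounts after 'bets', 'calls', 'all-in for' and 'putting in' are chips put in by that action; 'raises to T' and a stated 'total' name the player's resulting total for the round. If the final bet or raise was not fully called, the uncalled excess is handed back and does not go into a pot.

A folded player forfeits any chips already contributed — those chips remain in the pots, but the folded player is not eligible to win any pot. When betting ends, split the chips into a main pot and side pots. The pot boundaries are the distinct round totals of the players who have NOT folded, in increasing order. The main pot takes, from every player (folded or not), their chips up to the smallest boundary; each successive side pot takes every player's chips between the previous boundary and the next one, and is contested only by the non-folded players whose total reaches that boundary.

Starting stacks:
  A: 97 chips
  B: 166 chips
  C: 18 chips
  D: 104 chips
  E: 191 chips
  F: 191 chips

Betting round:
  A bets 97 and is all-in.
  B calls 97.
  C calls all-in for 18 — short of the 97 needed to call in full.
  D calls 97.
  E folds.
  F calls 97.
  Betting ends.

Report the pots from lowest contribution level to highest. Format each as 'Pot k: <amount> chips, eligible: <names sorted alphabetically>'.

Pot 1: 90 chips, eligible: A, B, C, D, F
Pot 2: 316 chips, eligible: A, B, D, F

Derivation:
Contributions: A=97, B=97, C=18, D=97, F=97
Folded: E
Pot levels (distinct totals of non-folded players): 18, 97
Layer 1-18: 18 each from A, B, C, D, F = 18*5 = 90 chips; eligible A, B, C, D, F
Layer 19-97: 79 each from A, B, D, F = 79*4 = 316 chips; eligible A, B, D, F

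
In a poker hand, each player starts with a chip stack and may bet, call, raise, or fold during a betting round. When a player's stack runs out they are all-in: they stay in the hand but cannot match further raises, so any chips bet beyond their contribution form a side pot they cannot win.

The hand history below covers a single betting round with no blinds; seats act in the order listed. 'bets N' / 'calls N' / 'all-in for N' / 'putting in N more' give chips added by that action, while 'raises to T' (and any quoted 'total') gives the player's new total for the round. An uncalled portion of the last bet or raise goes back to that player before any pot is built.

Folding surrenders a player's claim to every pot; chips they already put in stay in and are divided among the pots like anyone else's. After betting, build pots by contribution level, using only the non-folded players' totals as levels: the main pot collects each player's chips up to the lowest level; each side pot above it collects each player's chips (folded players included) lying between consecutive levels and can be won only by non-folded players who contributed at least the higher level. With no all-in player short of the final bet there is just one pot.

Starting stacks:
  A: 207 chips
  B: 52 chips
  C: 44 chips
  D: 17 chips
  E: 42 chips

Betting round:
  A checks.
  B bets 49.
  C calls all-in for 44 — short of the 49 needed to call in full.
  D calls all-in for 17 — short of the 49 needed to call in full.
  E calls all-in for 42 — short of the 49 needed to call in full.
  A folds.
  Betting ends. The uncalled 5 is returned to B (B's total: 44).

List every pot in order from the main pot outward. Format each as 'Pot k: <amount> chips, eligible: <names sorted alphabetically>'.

Contributions (after 5 returned to B): B=44, C=44, D=17, E=42
Folded: A
Pot levels (distinct totals of non-folded players): 17, 42, 44
Layer 1-17: 17 each from B, C, D, E = 17*4 = 68 chips; eligible B, C, D, E
Layer 18-42: 25 each from B, C, E = 25*3 = 75 chips; eligible B, C, E
Layer 43-44: 2 each from B, C = 2*2 = 4 chips; eligible B, C

Pot 1: 68 chips, eligible: B, C, D, E
Pot 2: 75 chips, eligible: B, C, E
Pot 3: 4 chips, eligible: B, C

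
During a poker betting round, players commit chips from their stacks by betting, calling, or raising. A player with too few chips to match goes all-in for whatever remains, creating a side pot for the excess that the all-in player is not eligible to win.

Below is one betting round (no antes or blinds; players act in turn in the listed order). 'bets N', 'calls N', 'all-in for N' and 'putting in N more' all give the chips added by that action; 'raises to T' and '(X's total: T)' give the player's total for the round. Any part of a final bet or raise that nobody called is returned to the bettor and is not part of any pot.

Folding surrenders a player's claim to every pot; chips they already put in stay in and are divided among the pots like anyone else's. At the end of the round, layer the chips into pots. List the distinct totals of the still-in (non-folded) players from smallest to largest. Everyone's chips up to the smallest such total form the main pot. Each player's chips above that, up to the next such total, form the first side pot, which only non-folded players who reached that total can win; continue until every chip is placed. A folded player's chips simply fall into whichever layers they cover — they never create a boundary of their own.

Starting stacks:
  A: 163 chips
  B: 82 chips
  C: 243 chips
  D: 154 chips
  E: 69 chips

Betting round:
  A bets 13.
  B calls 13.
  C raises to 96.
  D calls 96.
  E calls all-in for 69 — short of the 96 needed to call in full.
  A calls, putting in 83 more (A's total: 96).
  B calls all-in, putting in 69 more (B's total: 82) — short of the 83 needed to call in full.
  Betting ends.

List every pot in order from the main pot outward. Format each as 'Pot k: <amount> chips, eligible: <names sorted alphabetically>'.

Pot 1: 345 chips, eligible: A, B, C, D, E
Pot 2: 52 chips, eligible: A, B, C, D
Pot 3: 42 chips, eligible: A, C, D

Derivation:
Contributions: A=96, B=82, C=96, D=96, E=69
Pot levels (distinct totals of non-folded players): 69, 82, 96
Layer 1-69: 69 each from A, B, C, D, E = 69*5 = 345 chips; eligible A, B, C, D, E
Layer 70-82: 13 each from A, B, C, D = 13*4 = 52 chips; eligible A, B, C, D
Layer 83-96: 14 each from A, C, D = 14*3 = 42 chips; eligible A, C, D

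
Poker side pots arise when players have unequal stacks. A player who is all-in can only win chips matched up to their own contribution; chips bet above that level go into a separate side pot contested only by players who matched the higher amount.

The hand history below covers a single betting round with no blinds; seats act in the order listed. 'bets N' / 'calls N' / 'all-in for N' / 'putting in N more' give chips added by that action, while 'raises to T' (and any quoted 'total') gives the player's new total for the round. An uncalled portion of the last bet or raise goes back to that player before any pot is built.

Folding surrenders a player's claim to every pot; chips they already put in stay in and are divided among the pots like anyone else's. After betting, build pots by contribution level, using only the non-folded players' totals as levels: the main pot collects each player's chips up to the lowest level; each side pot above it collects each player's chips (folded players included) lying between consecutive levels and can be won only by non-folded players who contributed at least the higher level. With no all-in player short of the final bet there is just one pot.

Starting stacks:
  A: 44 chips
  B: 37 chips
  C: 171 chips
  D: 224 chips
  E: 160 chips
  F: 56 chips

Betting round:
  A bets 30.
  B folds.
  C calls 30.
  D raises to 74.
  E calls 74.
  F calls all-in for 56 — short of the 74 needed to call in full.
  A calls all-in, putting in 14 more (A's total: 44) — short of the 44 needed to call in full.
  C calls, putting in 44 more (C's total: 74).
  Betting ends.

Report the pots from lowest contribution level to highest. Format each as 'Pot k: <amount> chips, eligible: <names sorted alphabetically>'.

Pot 1: 220 chips, eligible: A, C, D, E, F
Pot 2: 48 chips, eligible: C, D, E, F
Pot 3: 54 chips, eligible: C, D, E

Derivation:
Contributions: A=44, C=74, D=74, E=74, F=56
Folded: B
Pot levels (distinct totals of non-folded players): 44, 56, 74
Layer 1-44: 44 each from A, C, D, E, F = 44*5 = 220 chips; eligible A, C, D, E, F
Layer 45-56: 12 each from C, D, E, F = 12*4 = 48 chips; eligible C, D, E, F
Layer 57-74: 18 each from C, D, E = 18*3 = 54 chips; eligible C, D, E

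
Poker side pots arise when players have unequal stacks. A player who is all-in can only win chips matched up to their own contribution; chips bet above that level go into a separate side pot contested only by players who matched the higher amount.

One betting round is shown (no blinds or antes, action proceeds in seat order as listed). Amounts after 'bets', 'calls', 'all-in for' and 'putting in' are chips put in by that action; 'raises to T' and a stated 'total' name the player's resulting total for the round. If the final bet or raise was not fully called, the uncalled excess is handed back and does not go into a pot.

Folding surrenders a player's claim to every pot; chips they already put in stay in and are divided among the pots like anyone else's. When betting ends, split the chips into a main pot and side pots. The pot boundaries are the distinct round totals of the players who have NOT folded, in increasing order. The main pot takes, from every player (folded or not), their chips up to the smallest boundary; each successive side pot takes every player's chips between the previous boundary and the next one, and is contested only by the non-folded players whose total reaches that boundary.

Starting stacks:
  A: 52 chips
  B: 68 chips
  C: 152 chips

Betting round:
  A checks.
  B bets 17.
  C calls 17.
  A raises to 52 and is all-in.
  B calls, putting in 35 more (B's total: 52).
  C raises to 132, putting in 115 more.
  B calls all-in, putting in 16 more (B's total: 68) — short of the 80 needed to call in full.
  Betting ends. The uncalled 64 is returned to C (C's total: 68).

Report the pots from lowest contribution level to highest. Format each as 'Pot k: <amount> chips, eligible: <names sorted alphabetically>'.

Pot 1: 156 chips, eligible: A, B, C
Pot 2: 32 chips, eligible: B, C

Derivation:
Contributions (after 64 returned to C): A=52, B=68, C=68
Pot levels (distinct totals of non-folded players): 52, 68
Layer 1-52: 52 each from A, B, C = 52*3 = 156 chips; eligible A, B, C
Layer 53-68: 16 each from B, C = 16*2 = 32 chips; eligible B, C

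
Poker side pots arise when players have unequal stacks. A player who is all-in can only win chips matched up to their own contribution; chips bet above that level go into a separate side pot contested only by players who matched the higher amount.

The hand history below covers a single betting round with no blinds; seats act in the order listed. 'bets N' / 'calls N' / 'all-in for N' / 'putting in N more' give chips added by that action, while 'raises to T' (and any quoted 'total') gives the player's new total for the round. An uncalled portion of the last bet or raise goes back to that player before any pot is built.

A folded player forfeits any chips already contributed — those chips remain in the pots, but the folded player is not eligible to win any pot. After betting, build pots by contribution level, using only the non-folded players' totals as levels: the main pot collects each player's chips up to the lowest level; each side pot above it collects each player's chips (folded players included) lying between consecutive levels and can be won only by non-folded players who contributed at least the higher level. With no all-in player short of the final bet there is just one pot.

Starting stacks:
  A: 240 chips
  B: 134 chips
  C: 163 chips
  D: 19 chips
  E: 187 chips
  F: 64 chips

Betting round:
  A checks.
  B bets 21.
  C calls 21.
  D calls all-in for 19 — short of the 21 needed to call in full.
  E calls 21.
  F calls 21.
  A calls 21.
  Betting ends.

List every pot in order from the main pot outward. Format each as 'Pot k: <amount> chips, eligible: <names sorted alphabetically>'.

Contributions: A=21, B=21, C=21, D=19, E=21, F=21
Pot levels (distinct totals of non-folded players): 19, 21
Layer 1-19: 19 each from A, B, C, D, E, F = 19*6 = 114 chips; eligible A, B, C, D, E, F
Layer 20-21: 2 each from A, B, C, E, F = 2*5 = 10 chips; eligible A, B, C, E, F

Pot 1: 114 chips, eligible: A, B, C, D, E, F
Pot 2: 10 chips, eligible: A, B, C, E, F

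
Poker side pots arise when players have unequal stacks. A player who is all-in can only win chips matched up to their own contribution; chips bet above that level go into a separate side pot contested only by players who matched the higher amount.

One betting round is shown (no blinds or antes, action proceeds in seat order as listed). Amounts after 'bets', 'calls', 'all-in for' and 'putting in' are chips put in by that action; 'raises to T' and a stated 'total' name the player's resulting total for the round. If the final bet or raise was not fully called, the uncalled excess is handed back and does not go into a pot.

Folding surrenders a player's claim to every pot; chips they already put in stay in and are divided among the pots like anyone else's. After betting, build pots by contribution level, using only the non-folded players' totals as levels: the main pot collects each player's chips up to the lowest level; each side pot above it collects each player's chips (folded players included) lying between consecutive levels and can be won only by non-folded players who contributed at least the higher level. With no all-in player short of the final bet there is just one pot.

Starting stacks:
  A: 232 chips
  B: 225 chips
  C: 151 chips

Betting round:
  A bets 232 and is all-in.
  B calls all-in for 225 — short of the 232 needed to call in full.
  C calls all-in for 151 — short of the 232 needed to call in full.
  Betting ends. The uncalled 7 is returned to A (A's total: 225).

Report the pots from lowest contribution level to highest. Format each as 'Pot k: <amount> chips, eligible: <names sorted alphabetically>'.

Contributions (after 7 returned to A): A=225, B=225, C=151
Pot levels (distinct totals of non-folded players): 151, 225
Layer 1-151: 151 each from A, B, C = 151*3 = 453 chips; eligible A, B, C
Layer 152-225: 74 each from A, B = 74*2 = 148 chips; eligible A, B

Pot 1: 453 chips, eligible: A, B, C
Pot 2: 148 chips, eligible: A, B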